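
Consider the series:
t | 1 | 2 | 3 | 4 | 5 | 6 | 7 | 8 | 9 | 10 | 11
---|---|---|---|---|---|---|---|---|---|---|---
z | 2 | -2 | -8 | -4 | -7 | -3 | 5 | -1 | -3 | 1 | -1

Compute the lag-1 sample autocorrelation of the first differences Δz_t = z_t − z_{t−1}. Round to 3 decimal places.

-0.200

First differences Δz: -4, -6, 4, -3, 4, 8, -6, -2, 4, -2
Mean of differences = -0.3000
Numerator Σ(Δz_t−Δz̄)(Δz_{t+1}−Δz̄) = -43.1900
Denominator Σ(Δz_t−Δz̄)² = 216.1000
r_1(Δz) = -43.1900 / 216.1000 = -0.200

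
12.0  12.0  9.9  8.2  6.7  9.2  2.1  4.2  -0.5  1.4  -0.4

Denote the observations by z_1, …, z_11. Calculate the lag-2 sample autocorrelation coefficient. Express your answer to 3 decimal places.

0.500

Mean z̄ = (12.0 + 12.0 + 9.9 + 8.2 + 6.7 + 9.2 + 2.1 + 4.2 − 0.5 + 1.4 − 0.4)/11 = 5.8909
Numerator Σ_{t=1}^{9}(z_t−z̄)(z_{t+2}−z̄) = 112.8462
Denominator Σ(z_t−z̄)² = 225.4691
r_2 = 112.8462 / 225.4691 = 0.500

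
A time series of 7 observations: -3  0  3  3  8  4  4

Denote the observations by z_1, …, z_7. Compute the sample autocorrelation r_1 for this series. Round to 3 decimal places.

Mean z̄ = (-3 + 0 + 3 + 3 + 8 + 4 + 4)/7 = 2.7143
Deviations from mean: -5.7143, -2.7143, 0.2857, 0.2857, 5.2857, 1.2857, 1.2857
Σ(z_t−z̄)(z_{t+1}−z̄) = (15.5102) + (-0.7755) + (0.0816) + (1.5102) + (6.7959) + (1.6531) = 24.7755
Denominator Σ(z_t−z̄)² = 71.4286
r_1 = 24.7755 / 71.4286 = 0.347

0.347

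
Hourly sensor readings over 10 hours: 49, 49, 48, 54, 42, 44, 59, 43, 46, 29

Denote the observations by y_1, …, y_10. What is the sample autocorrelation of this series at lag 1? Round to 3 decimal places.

Mean ȳ = (49 + 49 + 48 + 54 + 42 + 44 + 59 + 43 + 46 + 29)/10 = 46.3000
Numerator Σ_{t=1}^{9}(y_t−ȳ)(y_{t+1}−ȳ) = -63.1900
Denominator Σ(y_t−ȳ)² = 572.1000
r_1 = -63.1900 / 572.1000 = -0.110

-0.110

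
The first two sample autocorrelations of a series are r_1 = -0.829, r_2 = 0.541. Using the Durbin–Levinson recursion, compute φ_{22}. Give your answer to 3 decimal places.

φ_{22} = (r_2 − r_1²) / (1 − r_1²)
r_1² = (-0.829)² = 0.687241
Numerator = 0.541 − 0.6872 = -0.1462; denominator = 1 − 0.6872 = 0.3128
φ_{22} = -0.1462 / 0.3128 = -0.468

-0.468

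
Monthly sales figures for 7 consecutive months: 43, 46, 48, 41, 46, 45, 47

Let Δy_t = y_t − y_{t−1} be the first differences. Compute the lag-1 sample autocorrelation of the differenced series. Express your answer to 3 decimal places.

First differences Δy: 3, 2, -7, 5, -1, 2
Mean of differences = 0.6667
Numerator Σ(Δy_t−Δȳ)(Δy_{t+1}−Δȳ) = -49.7778
Denominator Σ(Δy_t−Δȳ)² = 89.3333
r_1(Δy) = -49.7778 / 89.3333 = -0.557

-0.557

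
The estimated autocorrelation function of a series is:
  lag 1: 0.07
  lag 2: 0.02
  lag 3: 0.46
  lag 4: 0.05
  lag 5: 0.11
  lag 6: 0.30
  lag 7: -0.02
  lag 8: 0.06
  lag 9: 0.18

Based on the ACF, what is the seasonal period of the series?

The largest autocorrelation is r_3 = 0.46, with weaker echoes at lags 6 (0.30) and 9 (0.18); the remaining lags stay at or below 0.11.
The dominant spike at lag 3 indicates a seasonal period of 3.

3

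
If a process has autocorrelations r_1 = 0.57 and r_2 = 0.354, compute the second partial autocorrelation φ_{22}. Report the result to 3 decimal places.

0.043

φ_{22} = (r_2 − r_1²) / (1 − r_1²)
r_1² = (0.57)² = 0.3249
Numerator = 0.354 − 0.3249 = 0.0291; denominator = 1 − 0.3249 = 0.6751
φ_{22} = 0.0291 / 0.6751 = 0.043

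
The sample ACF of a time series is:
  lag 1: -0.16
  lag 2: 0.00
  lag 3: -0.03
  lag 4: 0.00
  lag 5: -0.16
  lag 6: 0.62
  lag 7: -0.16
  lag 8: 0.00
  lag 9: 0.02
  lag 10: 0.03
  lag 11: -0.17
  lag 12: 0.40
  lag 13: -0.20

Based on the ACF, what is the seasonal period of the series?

The largest autocorrelation is r_6 = 0.62, with a weaker echo at lag 12 (0.40); the remaining lags stay at or below 0.03.
The dominant spike at lag 6 indicates a seasonal period of 6.

6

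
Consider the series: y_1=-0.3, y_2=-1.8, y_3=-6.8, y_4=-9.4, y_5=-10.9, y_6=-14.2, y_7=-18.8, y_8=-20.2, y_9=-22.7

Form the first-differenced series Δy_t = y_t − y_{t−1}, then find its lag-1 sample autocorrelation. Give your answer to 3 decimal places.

-0.354

First differences Δy: -1.5, -5.0, -2.6, -1.5, -3.3, -4.6, -1.4, -2.5
Mean of differences = -2.8000
Numerator Σ(Δy_t−Δȳ)(Δy_{t+1}−Δȳ) = -4.8900
Denominator Σ(Δy_t−Δȳ)² = 13.8000
r_1(Δy) = -4.8900 / 13.8000 = -0.354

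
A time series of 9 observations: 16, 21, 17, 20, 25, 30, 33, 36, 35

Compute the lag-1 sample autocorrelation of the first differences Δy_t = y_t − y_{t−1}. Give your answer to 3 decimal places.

-0.166

First differences Δy: 5, -4, 3, 5, 5, 3, 3, -1
Mean of differences = 2.3750
Numerator Σ(Δy_t−Δȳ)(Δy_{t+1}−Δȳ) = -12.2656
Denominator Σ(Δy_t−Δȳ)² = 73.8750
r_1(Δy) = -12.2656 / 73.8750 = -0.166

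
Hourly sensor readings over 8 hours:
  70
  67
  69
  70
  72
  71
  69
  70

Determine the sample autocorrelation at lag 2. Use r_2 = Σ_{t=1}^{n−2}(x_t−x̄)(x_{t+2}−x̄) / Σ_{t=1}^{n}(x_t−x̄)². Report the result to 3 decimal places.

-0.234

Mean x̄ = (70 + 67 + 69 + 70 + 72 + 71 + 69 + 70)/8 = 69.7500
Numerator Σ_{t=1}^{6}(x_t−x̄)(x_{t+2}−x̄) = -3.6250
Denominator Σ(x_t−x̄)² = 15.5000
r_2 = -3.6250 / 15.5000 = -0.234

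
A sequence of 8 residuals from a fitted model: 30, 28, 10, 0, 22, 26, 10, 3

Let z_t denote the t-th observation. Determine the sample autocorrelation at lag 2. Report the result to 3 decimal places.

Mean z̄ = (30 + 28 + 10 + 0 + 22 + 26 + 10 + 3)/8 = 16.1250
Deviations from mean: 13.8750, 11.8750, -6.1250, -16.1250, 5.8750, 9.8750, -6.1250, -13.1250
Numerator Σ_{t=1}^{6}(z_t−z̄)(z_{t+2}−z̄) = -637.2813
Denominator Σ(z_t−z̄)² = 972.8750
r_2 = -637.2813 / 972.8750 = -0.655

-0.655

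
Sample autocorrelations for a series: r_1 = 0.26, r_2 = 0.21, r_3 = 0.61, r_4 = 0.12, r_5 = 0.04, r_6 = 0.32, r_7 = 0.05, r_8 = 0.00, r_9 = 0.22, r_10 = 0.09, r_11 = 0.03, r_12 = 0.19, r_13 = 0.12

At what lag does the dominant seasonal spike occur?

3

The largest autocorrelation is r_3 = 0.61, with a weaker echo at lag 6 (0.32); the remaining lags stay at or below 0.26. The elevated value at lag 1 (0.26), dropping to 0.21 at lag 2, reflects decaying short-term dependence rather than seasonality.
The dominant spike at lag 3 indicates a seasonal period of 3.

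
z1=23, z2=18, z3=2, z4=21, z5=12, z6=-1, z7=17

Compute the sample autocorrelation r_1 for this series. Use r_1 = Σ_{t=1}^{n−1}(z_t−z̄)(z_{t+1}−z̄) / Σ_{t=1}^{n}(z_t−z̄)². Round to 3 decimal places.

Mean z̄ = (23 + 18 + 2 + 21 + 12 − 1 + 17)/7 = 13.1429
Deviations from mean: 9.8571, 4.8571, -11.1429, 7.8571, -1.1429, -14.1429, 3.8571
Σ(z_t−z̄)(z_{t+1}−z̄) = (47.8776) + (-54.1224) + (-87.5510) + (-8.9796) + (16.1633) + (-54.5510) = -141.1633
Denominator Σ(z_t−z̄)² = 522.8571
r_1 = -141.1633 / 522.8571 = -0.270

-0.270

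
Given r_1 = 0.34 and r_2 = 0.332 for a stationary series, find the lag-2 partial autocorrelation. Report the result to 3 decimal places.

0.245

φ_{22} = (r_2 − r_1²) / (1 − r_1²)
r_1² = (0.34)² = 0.1156
Numerator = 0.332 − 0.1156 = 0.2164; denominator = 1 − 0.1156 = 0.8844
φ_{22} = 0.2164 / 0.8844 = 0.245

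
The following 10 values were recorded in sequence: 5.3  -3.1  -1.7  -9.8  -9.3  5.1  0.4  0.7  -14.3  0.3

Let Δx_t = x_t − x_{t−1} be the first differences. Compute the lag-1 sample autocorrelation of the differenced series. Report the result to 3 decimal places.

First differences Δx: -8.4, 1.4, -8.1, 0.5, 14.4, -4.7, 0.3, -15.0, 14.6
Mean of differences = -0.5556
Numerator Σ(Δx_t−Δx̄)(Δx_{t+1}−Δx̄) = -319.0709
Denominator Σ(Δx_t−Δx̄)² = 803.3022
r_1(Δx) = -319.0709 / 803.3022 = -0.397

-0.397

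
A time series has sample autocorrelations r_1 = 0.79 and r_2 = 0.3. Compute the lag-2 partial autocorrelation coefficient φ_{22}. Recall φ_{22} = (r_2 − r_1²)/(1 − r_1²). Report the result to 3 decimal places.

-0.862

φ_{22} = (r_2 − r_1²) / (1 − r_1²)
r_1² = (0.79)² = 0.6241
Numerator = 0.3 − 0.6241 = -0.3241; denominator = 1 − 0.6241 = 0.3759
φ_{22} = -0.3241 / 0.3759 = -0.862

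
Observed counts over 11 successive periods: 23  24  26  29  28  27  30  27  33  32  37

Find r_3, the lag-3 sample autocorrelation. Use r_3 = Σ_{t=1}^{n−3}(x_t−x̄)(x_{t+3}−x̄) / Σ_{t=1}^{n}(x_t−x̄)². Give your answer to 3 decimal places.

Mean x̄ = (23 + 24 + 26 + 29 + 28 + 27 + 30 + 27 + 33 + 32 + 37)/11 = 28.7273
Numerator Σ_{t=1}^{8}(x_t−x̄)(x_{t+3}−x̄) = -9.3140
Denominator Σ(x_t−x̄)² = 168.1818
r_3 = -9.3140 / 168.1818 = -0.055

-0.055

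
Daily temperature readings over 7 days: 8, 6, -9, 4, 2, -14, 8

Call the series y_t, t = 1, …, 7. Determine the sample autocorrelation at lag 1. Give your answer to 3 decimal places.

Mean ȳ = (8 + 6 − 9 + 4 + 2 − 14 + 8)/7 = 0.7143
Numerator Σ_{t=1}^{6}(y_t−ȳ)(y_{t+1}−ȳ) = -166.6531
Denominator Σ(y_t−ȳ)² = 457.4286
r_1 = -166.6531 / 457.4286 = -0.364

-0.364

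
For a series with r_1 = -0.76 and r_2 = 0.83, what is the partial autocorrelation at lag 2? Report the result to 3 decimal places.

0.598

φ_{22} = (r_2 − r_1²) / (1 − r_1²)
r_1² = (-0.76)² = 0.5776
Numerator = 0.83 − 0.5776 = 0.2524; denominator = 1 − 0.5776 = 0.4224
φ_{22} = 0.2524 / 0.4224 = 0.598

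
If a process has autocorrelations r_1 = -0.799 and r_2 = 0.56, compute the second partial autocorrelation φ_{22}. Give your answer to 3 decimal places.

-0.217

φ_{22} = (r_2 − r_1²) / (1 − r_1²)
r_1² = (-0.799)² = 0.638401
Numerator = 0.56 − 0.6384 = -0.0784; denominator = 1 − 0.6384 = 0.3616
φ_{22} = -0.0784 / 0.3616 = -0.217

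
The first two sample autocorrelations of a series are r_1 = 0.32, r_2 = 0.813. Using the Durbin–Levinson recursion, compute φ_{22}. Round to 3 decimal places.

φ_{22} = (r_2 − r_1²) / (1 − r_1²)
r_1² = (0.32)² = 0.1024
Numerator = 0.813 − 0.1024 = 0.7106; denominator = 1 − 0.1024 = 0.8976
φ_{22} = 0.7106 / 0.8976 = 0.792

0.792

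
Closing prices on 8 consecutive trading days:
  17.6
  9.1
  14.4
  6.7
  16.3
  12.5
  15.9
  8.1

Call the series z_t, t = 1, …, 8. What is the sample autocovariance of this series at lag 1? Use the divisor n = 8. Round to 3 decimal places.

Mean z̄ = (17.6 + 9.1 + 14.4 + 6.7 + 16.3 + 12.5 + 15.9 + 8.1)/8 = 12.5750
Deviations: 5.0250, -3.4750, 1.8250, -5.8750, 3.7250, -0.0750, 3.3250, -4.4750
Σ_{t=1}^{7}(z_t−z̄)(z_{t+1}−z̄) = -71.8181
γ_1 = -71.8181 / 8 = -8.977

-8.977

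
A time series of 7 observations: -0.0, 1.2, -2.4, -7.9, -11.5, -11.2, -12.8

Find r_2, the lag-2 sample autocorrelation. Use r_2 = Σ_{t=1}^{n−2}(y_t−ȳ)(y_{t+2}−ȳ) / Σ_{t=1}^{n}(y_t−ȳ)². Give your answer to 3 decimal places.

Mean ȳ = (-0.0 + 1.2 − 2.4 − 7.9 − 11.5 − 11.2 − 12.8)/7 = -6.3714
Deviations from mean: 6.3714, 7.5714, 3.9714, -1.5286, -5.1286, -4.8286, -6.4286
Σ(y_t−ȳ)(y_{t+2}−ȳ) = (25.3037) + (-11.5735) + (-20.3678) + (7.3808) + (32.9694) = 33.7127
Denominator Σ(y_t−ȳ)² = 206.9743
r_2 = 33.7127 / 206.9743 = 0.163

0.163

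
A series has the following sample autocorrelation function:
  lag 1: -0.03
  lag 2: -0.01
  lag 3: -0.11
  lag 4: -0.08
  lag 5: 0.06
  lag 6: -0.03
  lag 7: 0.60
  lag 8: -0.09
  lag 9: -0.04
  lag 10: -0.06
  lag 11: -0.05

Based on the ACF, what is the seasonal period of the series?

The largest autocorrelation is r_7 = 0.60; the remaining lags stay at or below 0.06.
The dominant spike at lag 7 indicates a seasonal period of 7.

7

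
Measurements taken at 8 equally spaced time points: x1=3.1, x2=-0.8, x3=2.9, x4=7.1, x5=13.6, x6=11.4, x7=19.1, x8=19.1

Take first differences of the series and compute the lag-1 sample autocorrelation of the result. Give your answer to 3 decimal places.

-0.460

First differences Δx: -3.9, 3.7, 4.2, 6.5, -2.2, 7.7, 0.0
Mean of differences = 2.2857
Numerator Σ(Δx_t−Δx̄)(Δx_{t+1}−Δx̄) = -53.5402
Denominator Σ(Δx_t−Δx̄)² = 116.3486
r_1(Δx) = -53.5402 / 116.3486 = -0.460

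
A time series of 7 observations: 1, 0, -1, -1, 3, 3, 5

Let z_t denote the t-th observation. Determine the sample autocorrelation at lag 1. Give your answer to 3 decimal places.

Mean z̄ = (1 + 0 − 1 − 1 + 3 + 3 + 5)/7 = 1.4286
Numerator Σ_{t=1}^{6}(z_t−z̄)(z_{t+1}−z̄) = 14.2449
Denominator Σ(z_t−z̄)² = 31.7143
r_1 = 14.2449 / 31.7143 = 0.449

0.449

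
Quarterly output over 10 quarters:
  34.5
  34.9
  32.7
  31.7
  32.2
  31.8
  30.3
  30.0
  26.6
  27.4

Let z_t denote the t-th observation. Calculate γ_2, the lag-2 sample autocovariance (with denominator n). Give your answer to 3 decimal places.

1.566

Mean z̄ = (34.5 + 34.9 + 32.7 + 31.7 + 32.2 + 31.8 + 30.3 + 30.0 + 26.6 + 27.4)/10 = 31.2100
Σ_{t=1}^{8}(z_t−z̄)(z_{t+2}−z̄) = 15.6648
γ_2 = 15.6648 / 10 = 1.566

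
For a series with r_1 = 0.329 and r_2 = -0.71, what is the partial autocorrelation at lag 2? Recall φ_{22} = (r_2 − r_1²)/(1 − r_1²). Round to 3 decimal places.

-0.918

φ_{22} = (r_2 − r_1²) / (1 − r_1²)
r_1² = (0.329)² = 0.108241
Numerator = -0.71 − 0.1082 = -0.8182; denominator = 1 − 0.1082 = 0.8918
φ_{22} = -0.8182 / 0.8918 = -0.918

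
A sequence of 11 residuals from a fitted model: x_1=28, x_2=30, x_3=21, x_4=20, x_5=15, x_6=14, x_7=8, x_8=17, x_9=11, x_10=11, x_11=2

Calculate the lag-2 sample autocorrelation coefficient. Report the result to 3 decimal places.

0.308

Mean x̄ = (28 + 30 + 21 + 20 + 15 + 14 + 8 + 17 + 11 + 11 + 2)/11 = 16.0909
Numerator Σ_{t=1}^{9}(x_t−x̄)(x_{t+2}−x̄) = 214.5289
Denominator Σ(x_t−x̄)² = 696.9091
r_2 = 214.5289 / 696.9091 = 0.308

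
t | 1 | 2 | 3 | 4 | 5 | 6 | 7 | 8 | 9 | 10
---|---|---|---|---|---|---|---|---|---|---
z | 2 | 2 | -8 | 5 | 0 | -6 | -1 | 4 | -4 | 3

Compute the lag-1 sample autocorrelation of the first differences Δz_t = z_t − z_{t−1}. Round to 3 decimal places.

-0.538

First differences Δz: 0, -10, 13, -5, -6, 5, 5, -8, 7
Mean of differences = 0.1111
Numerator Σ(Δz_t−Δz̄)(Δz_{t+1}−Δz̄) = -265.3457
Denominator Σ(Δz_t−Δz̄)² = 492.8889
r_1(Δz) = -265.3457 / 492.8889 = -0.538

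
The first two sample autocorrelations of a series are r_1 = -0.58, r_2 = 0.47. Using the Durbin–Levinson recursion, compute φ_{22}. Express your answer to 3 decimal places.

φ_{22} = (r_2 − r_1²) / (1 − r_1²)
r_1² = (-0.58)² = 0.3364
Numerator = 0.47 − 0.3364 = 0.1336; denominator = 1 − 0.3364 = 0.6636
φ_{22} = 0.1336 / 0.6636 = 0.201

0.201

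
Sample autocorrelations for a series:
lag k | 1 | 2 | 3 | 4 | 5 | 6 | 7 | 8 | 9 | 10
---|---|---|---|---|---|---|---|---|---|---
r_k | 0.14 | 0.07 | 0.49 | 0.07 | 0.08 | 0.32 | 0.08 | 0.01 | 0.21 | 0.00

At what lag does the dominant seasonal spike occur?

3

The largest autocorrelation is r_3 = 0.49, with weaker echoes at lags 6 (0.32) and 9 (0.21); the remaining lags stay at or below 0.14.
The dominant spike at lag 3 indicates a seasonal period of 3.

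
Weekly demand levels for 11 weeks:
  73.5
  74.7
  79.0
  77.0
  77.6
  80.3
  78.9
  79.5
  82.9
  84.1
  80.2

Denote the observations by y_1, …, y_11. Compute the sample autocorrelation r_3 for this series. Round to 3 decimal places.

Mean ȳ = (73.5 + 74.7 + 79.0 + 77.0 + 77.6 + 80.3 + 78.9 + 79.5 + 82.9 + 84.1 + 80.2)/11 = 78.8818
Numerator Σ_{t=1}^{8}(y_t−ȳ)(y_{t+3}−ȳ) = 21.4372
Denominator Σ(y_t−ȳ)² = 99.1564
r_3 = 21.4372 / 99.1564 = 0.216

0.216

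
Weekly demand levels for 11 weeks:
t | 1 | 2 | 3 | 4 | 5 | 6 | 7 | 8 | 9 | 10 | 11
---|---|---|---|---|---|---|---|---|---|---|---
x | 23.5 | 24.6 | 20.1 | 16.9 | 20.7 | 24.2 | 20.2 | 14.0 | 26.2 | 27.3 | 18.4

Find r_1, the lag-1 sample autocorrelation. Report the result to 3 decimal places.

-0.059

Mean x̄ = (23.5 + 24.6 + 20.1 + 16.9 + 20.7 + 24.2 + 20.2 + 14.0 + 26.2 + 27.3 + 18.4)/11 = 21.4636
Numerator Σ_{t=1}^{10}(x_t−x̄)(x_{t+1}−x̄) = -9.8859
Denominator Σ(x_t−x̄)² = 167.9255
r_1 = -9.8859 / 167.9255 = -0.059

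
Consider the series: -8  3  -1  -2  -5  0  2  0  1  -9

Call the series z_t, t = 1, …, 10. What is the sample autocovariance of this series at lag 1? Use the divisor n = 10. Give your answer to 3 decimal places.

-3.141

Mean z̄ = (-8 + 3 − 1 − 2 − 5 + 0 + 2 + 0 + 1 − 9)/10 = -1.9000
Σ_{t=1}^{9}(z_t−z̄)(z_{t+1}−z̄) = -31.4100
γ_1 = -31.4100 / 10 = -3.141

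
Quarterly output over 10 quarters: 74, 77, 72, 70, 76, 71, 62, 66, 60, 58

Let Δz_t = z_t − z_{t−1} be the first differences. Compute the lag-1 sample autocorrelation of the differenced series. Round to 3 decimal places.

First differences Δz: 3, -5, -2, 6, -5, -9, 4, -6, -2
Mean of differences = -1.7778
Numerator Σ(Δz_t−Δz̄)(Δz_{t+1}−Δz̄) = -83.3827
Denominator Σ(Δz_t−Δz̄)² = 207.5556
r_1(Δz) = -83.3827 / 207.5556 = -0.402

-0.402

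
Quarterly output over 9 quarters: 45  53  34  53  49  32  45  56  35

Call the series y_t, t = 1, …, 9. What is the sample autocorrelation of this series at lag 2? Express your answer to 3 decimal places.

-0.354

Mean ȳ = (45 + 53 + 34 + 53 + 49 + 32 + 45 + 56 + 35)/9 = 44.6667
Numerator Σ_{t=1}^{7}(y_t−ȳ)(y_{t+2}−ȳ) = -231.2222
Denominator Σ(y_t−ȳ)² = 654.0000
r_2 = -231.2222 / 654.0000 = -0.354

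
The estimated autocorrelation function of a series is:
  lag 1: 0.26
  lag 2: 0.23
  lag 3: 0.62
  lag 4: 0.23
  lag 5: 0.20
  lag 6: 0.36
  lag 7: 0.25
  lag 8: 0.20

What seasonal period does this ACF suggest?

The largest autocorrelation is r_3 = 0.62, with a weaker echo at lag 6 (0.36); the remaining lags stay at or below 0.26.
The dominant spike at lag 3 indicates a seasonal period of 3.

3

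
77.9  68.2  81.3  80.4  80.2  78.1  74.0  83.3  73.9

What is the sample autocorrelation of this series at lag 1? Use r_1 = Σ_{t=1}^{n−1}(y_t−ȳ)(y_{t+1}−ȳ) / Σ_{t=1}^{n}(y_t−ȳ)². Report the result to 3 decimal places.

Mean ȳ = (77.9 + 68.2 + 81.3 + 80.4 + 80.2 + 78.1 + 74.0 + 83.3 + 73.9)/9 = 77.4778
Numerator Σ_{t=1}^{8}(y_t−ȳ)(y_{t+1}−ȳ) = -61.8038
Denominator Σ(y_t−ȳ)² = 175.9956
r_1 = -61.8038 / 175.9956 = -0.351

-0.351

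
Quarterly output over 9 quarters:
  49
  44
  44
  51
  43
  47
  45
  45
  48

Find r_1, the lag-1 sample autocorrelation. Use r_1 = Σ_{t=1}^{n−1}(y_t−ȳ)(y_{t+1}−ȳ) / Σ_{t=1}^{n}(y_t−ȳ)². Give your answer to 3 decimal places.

-0.545

Mean ȳ = (49 + 44 + 44 + 51 + 43 + 47 + 45 + 45 + 48)/9 = 46.2222
Numerator Σ_{t=1}^{8}(y_t−ȳ)(y_{t+1}−ȳ) = -31.3827
Denominator Σ(y_t−ȳ)² = 57.5556
r_1 = -31.3827 / 57.5556 = -0.545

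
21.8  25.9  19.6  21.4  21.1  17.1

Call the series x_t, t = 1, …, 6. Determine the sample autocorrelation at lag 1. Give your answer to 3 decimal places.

Mean x̄ = (21.8 + 25.9 + 19.6 + 21.4 + 21.1 + 17.1)/6 = 21.1500
Deviations from mean: 0.6500, 4.7500, -1.5500, 0.2500, -0.0500, -4.0500
Numerator Σ_{t=1}^{5}(x_t−x̄)(x_{t+1}−x̄) = -4.4725
Denominator Σ(x_t−x̄)² = 41.8550
r_1 = -4.4725 / 41.8550 = -0.107

-0.107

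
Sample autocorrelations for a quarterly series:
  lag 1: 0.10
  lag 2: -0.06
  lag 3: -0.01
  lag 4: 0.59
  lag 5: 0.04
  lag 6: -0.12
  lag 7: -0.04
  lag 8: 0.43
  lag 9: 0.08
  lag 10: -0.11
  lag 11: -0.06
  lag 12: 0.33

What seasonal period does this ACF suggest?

The largest autocorrelation is r_4 = 0.59, with weaker echoes at lags 8 (0.43) and 12 (0.33); the remaining lags stay at or below 0.10.
The dominant spike at lag 4 indicates a seasonal period of 4.

4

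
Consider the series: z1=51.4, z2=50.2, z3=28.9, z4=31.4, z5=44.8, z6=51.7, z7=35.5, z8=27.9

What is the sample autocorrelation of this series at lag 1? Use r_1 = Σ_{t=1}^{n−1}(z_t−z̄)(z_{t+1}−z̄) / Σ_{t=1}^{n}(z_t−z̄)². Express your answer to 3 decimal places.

0.151

Mean z̄ = (51.4 + 50.2 + 28.9 + 31.4 + 44.8 + 51.7 + 35.5 + 27.9)/8 = 40.2250
Deviations from mean: 11.1750, 9.9750, -11.3250, -8.8250, 4.5750, 11.4750, -4.7250, -12.3250
Σ(z_t−z̄)(z_{t+1}−z̄) = (111.4706) + (-112.9669) + (99.9431) + (-40.3744) + (52.4981) + (-54.2194) + (58.2356) = 114.5869
Denominator Σ(z_t−z̄)² = 757.3550
r_1 = 114.5869 / 757.3550 = 0.151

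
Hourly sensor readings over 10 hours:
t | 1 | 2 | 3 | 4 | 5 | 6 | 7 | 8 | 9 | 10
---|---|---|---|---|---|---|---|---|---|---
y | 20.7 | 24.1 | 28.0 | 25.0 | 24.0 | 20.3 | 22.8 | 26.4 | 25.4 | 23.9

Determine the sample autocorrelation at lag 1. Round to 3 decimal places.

0.170

Mean ȳ = (20.7 + 24.1 + 28.0 + 25.0 + 24.0 + 20.3 + 22.8 + 26.4 + 25.4 + 23.9)/10 = 24.0600
Numerator Σ_{t=1}^{9}(y_t−ȳ)(y_{t+1}−ȳ) = 8.6064
Denominator Σ(y_t−ȳ)² = 50.7240
r_1 = 8.6064 / 50.7240 = 0.170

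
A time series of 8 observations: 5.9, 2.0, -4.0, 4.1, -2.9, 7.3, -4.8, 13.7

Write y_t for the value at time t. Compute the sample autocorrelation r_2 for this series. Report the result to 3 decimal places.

Mean ȳ = (5.9 + 2.0 − 4.0 + 4.1 − 2.9 + 7.3 − 4.8 + 13.7)/8 = 2.6625
Numerator Σ_{t=1}^{6}(y_t−ȳ)(y_{t+2}−ȳ) = 113.9009
Denominator Σ(y_t−ȳ)² = 287.3388
r_2 = 113.9009 / 287.3388 = 0.396

0.396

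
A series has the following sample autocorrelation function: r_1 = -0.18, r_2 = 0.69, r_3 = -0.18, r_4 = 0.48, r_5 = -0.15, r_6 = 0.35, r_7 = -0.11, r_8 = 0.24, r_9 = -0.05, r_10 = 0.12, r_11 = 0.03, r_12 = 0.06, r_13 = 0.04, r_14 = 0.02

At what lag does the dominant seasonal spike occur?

The largest autocorrelation is r_2 = 0.69, with weaker echoes at lags 4 (0.48), 6 (0.35) and 8 (0.24); the remaining lags stay at or below 0.12.
The dominant spike at lag 2 indicates a seasonal period of 2.

2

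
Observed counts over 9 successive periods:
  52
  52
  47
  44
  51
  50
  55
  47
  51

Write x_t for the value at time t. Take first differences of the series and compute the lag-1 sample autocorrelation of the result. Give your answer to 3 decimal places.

First differences Δx: 0, -5, -3, 7, -1, 5, -8, 4
Mean of differences = -0.1250
Numerator Σ(Δx_t−Δx̄)(Δx_{t+1}−Δx̄) = -90.6406
Denominator Σ(Δx_t−Δx̄)² = 188.8750
r_1(Δx) = -90.6406 / 188.8750 = -0.480

-0.480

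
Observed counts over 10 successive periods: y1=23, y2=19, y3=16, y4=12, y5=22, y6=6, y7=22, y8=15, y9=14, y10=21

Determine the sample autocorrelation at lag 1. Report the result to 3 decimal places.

-0.511

Mean ȳ = (23 + 19 + 16 + 12 + 22 + 6 + 22 + 15 + 14 + 21)/10 = 17.0000
Numerator Σ_{t=1}^{9}(y_t−ȳ)(y_{t+1}−ȳ) = -136.0000
Denominator Σ(y_t−ȳ)² = 266.0000
r_1 = -136.0000 / 266.0000 = -0.511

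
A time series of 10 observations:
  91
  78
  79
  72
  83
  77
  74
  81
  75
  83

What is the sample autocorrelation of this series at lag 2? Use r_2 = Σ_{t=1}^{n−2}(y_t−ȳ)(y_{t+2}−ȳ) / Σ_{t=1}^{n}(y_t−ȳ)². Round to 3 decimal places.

0.099

Mean ȳ = (91 + 78 + 79 + 72 + 83 + 77 + 74 + 81 + 75 + 83)/10 = 79.3000
Numerator Σ_{t=1}^{8}(y_t−ȳ)(y_{t+2}−ȳ) = 27.2200
Denominator Σ(y_t−ȳ)² = 274.1000
r_2 = 27.2200 / 274.1000 = 0.099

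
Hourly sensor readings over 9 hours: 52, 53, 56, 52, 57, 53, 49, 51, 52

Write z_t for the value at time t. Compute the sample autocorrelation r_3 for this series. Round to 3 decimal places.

Mean z̄ = (52 + 53 + 56 + 52 + 57 + 53 + 49 + 51 + 52)/9 = 52.7778
Numerator Σ_{t=1}^{6}(z_t−z̄)(z_{t+3}−z̄) = -2.4815
Denominator Σ(z_t−z̄)² = 47.5556
r_3 = -2.4815 / 47.5556 = -0.052

-0.052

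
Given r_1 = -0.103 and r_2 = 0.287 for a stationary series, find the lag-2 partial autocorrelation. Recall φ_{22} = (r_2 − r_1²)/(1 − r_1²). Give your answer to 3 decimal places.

0.279

φ_{22} = (r_2 − r_1²) / (1 − r_1²)
r_1² = (-0.103)² = 0.010609
Numerator = 0.287 − 0.0106 = 0.2764; denominator = 1 − 0.0106 = 0.9894
φ_{22} = 0.2764 / 0.9894 = 0.279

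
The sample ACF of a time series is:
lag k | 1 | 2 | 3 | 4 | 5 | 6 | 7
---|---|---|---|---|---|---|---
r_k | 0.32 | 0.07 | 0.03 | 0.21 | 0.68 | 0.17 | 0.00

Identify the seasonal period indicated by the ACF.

5

The largest autocorrelation is r_5 = 0.68; the remaining lags stay at or below 0.32. The elevated value at lag 1 (0.32), dropping to 0.07 at lag 2, reflects decaying short-term dependence rather than seasonality.
The dominant spike at lag 5 indicates a seasonal period of 5.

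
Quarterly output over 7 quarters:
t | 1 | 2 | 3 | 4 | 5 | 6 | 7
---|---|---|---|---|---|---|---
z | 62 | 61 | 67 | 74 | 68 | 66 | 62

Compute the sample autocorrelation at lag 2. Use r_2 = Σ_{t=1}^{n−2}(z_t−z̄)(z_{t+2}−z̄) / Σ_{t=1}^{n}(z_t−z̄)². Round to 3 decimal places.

Mean z̄ = (62 + 61 + 67 + 74 + 68 + 66 + 62)/7 = 65.7143
Deviations from mean: -3.7143, -4.7143, 1.2857, 8.2857, 2.2857, 0.2857, -3.7143
Σ(z_t−z̄)(z_{t+2}−z̄) = (-4.7755) + (-39.0612) + (2.9388) + (2.3673) + (-8.4898) = -47.0204
Denominator Σ(z_t−z̄)² = 125.4286
r_2 = -47.0204 / 125.4286 = -0.375

-0.375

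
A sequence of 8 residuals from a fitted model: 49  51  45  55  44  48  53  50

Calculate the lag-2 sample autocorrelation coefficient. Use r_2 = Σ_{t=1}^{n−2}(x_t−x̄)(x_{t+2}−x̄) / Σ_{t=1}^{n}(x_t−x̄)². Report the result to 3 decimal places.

Mean x̄ = (49 + 51 + 45 + 55 + 44 + 48 + 53 + 50)/8 = 49.3750
Numerator Σ_{t=1}^{6}(x_t−x̄)(x_{t+2}−x̄) = 6.2188
Denominator Σ(x_t−x̄)² = 97.8750
r_2 = 6.2188 / 97.8750 = 0.064

0.064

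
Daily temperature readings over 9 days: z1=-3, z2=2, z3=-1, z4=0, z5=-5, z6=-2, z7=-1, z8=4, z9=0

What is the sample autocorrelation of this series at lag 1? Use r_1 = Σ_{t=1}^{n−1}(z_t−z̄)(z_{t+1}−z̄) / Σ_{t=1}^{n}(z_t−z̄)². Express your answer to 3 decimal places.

-0.044

Mean z̄ = (-3 + 2 − 1 + 0 − 5 − 2 − 1 + 4 + 0)/9 = -0.6667
Numerator Σ_{t=1}^{8}(z_t−z̄)(z_{t+1}−z̄) = -2.4444
Denominator Σ(z_t−z̄)² = 56.0000
r_1 = -2.4444 / 56.0000 = -0.044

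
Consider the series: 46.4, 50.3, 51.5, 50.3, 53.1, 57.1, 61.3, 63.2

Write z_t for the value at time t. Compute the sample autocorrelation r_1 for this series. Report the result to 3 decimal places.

0.572

Mean z̄ = (46.4 + 50.3 + 51.5 + 50.3 + 53.1 + 57.1 + 61.3 + 63.2)/8 = 54.1500
Numerator Σ_{t=1}^{7}(z_t−z̄)(z_{t+1}−z̄) = 136.9875
Denominator Σ(z_t−z̄)² = 239.5600
r_1 = 136.9875 / 239.5600 = 0.572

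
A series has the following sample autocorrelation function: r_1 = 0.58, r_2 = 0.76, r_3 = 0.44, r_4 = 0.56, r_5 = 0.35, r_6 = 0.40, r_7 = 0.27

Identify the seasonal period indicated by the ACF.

The largest autocorrelation is r_2 = 0.76; the remaining lags stay at or below 0.58.
The dominant spike at lag 2 indicates a seasonal period of 2.

2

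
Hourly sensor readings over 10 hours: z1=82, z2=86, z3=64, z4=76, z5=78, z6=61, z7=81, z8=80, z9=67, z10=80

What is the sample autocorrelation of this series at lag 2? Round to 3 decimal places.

Mean z̄ = (82 + 86 + 64 + 76 + 78 + 61 + 81 + 80 + 67 + 80)/10 = 75.5000
Numerator Σ_{t=1}^{8}(z_t−z̄)(z_{t+2}−z̄) = -183.5000
Denominator Σ(z_t−z̄)² = 644.5000
r_2 = -183.5000 / 644.5000 = -0.285

-0.285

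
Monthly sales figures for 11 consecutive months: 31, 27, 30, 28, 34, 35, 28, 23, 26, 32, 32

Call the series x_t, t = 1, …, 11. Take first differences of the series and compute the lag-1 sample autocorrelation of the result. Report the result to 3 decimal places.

0.035

First differences Δx: -4, 3, -2, 6, 1, -7, -5, 3, 6, 0
Mean of differences = 0.1000
Numerator Σ(Δx_t−Δx̄)(Δx_{t+1}−Δx̄) = 6.4900
Denominator Σ(Δx_t−Δx̄)² = 184.9000
r_1(Δx) = 6.4900 / 184.9000 = 0.035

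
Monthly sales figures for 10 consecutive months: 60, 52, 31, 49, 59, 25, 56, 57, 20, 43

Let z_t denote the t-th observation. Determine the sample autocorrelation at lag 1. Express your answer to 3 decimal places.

Mean z̄ = (60 + 52 + 31 + 49 + 59 + 25 + 56 + 57 + 20 + 43)/10 = 45.2000
Numerator Σ_{t=1}^{9}(z_t−z̄)(z_{t+1}−z̄) = -608.8400
Denominator Σ(z_t−z̄)² = 1975.6000
r_1 = -608.8400 / 1975.6000 = -0.308

-0.308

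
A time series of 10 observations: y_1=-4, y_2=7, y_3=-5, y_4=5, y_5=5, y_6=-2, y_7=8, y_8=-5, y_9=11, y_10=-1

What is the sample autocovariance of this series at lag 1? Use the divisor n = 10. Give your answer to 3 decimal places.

Mean ȳ = (-4 + 7 − 5 + 5 + 5 − 2 + 8 − 5 + 11 − 1)/10 = 1.9000
Σ_{t=1}^{9}(y_t−ȳ)(y_{t+1}−ȳ) = -244.2100
γ_1 = -244.2100 / 10 = -24.421

-24.421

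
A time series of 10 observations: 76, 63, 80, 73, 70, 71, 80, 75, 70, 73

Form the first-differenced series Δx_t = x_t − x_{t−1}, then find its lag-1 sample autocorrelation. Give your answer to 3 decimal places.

-0.527

First differences Δx: -13, 17, -7, -3, 1, 9, -5, -5, 3
Mean of differences = -0.3333
Numerator Σ(Δx_t−Δx̄)(Δx_{t+1}−Δx̄) = -345.7778
Denominator Σ(Δx_t−Δx̄)² = 656.0000
r_1(Δx) = -345.7778 / 656.0000 = -0.527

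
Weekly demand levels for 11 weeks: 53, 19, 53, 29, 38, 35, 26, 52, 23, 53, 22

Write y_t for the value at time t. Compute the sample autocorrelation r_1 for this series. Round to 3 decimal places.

-0.796

Mean ȳ = (53 + 19 + 53 + 29 + 38 + 35 + 26 + 52 + 23 + 53 + 22)/11 = 36.6364
Numerator Σ_{t=1}^{10}(y_t−ȳ)(y_{t+1}−ȳ) = -1532.9504
Denominator Σ(y_t−ȳ)² = 1926.5455
r_1 = -1532.9504 / 1926.5455 = -0.796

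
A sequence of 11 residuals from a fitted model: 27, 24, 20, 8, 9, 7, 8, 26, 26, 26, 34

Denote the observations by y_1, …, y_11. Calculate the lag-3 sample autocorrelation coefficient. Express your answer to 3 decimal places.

-0.144

Mean ȳ = (27 + 24 + 20 + 8 + 9 + 7 + 8 + 26 + 26 + 26 + 34)/11 = 19.5455
Numerator Σ_{t=1}^{8}(y_t−ȳ)(y_{t+3}−ȳ) = -135.7107
Denominator Σ(y_t−ȳ)² = 944.7273
r_3 = -135.7107 / 944.7273 = -0.144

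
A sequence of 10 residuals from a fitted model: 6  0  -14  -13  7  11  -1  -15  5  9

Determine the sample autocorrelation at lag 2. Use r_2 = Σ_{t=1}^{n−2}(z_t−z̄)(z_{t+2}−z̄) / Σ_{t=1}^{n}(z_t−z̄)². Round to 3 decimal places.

Mean z̄ = (6 + 0 − 14 − 13 + 7 + 11 − 1 − 15 + 5 + 9)/10 = -0.5000
Numerator Σ_{t=1}^{8}(z_t−z̄)(z_{t+2}−z̄) = -650.0000
Denominator Σ(z_t−z̄)² = 900.5000
r_2 = -650.0000 / 900.5000 = -0.722

-0.722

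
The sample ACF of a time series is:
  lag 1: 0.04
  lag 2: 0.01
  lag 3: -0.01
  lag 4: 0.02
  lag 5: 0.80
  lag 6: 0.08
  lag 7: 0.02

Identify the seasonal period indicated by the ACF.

The largest autocorrelation is r_5 = 0.80; the remaining lags stay at or below 0.08.
The dominant spike at lag 5 indicates a seasonal period of 5.

5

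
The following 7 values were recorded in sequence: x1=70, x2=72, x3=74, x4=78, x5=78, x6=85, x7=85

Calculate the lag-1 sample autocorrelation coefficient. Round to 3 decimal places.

0.562

Mean x̄ = (70 + 72 + 74 + 78 + 78 + 85 + 85)/7 = 77.4286
Σ(x_t−x̄)(x_{t+1}−x̄) = (40.3265) + (18.6122) + (-1.9592) + (0.3265) + (4.3265) + (57.3265) = 118.9592
Denominator Σ(x_t−x̄)² = 211.7143
r_1 = 118.9592 / 211.7143 = 0.562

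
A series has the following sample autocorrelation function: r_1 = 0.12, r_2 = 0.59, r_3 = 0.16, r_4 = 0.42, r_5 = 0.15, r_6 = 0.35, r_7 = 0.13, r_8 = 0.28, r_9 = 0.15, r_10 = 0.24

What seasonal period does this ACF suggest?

The largest autocorrelation is r_2 = 0.59, with weaker echoes at lags 4 (0.42), 6 (0.35), 8 (0.28) and 10 (0.24); the remaining lags stay at or below 0.16.
The dominant spike at lag 2 indicates a seasonal period of 2.

2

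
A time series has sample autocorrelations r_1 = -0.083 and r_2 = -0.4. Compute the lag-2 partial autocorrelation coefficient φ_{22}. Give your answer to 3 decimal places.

φ_{22} = (r_2 − r_1²) / (1 − r_1²)
r_1² = (-0.083)² = 0.006889
Numerator = -0.4 − 0.0069 = -0.4069; denominator = 1 − 0.0069 = 0.9931
φ_{22} = -0.4069 / 0.9931 = -0.410

-0.410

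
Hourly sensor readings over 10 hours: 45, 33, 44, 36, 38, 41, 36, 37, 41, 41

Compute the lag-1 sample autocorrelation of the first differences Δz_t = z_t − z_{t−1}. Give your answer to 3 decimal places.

-0.635

First differences Δz: -12, 11, -8, 2, 3, -5, 1, 4, 0
Mean of differences = -0.4444
Numerator Σ(Δz_t−Δz̄)(Δz_{t+1}−Δz̄) = -242.6420
Denominator Σ(Δz_t−Δz̄)² = 382.2222
r_1(Δz) = -242.6420 / 382.2222 = -0.635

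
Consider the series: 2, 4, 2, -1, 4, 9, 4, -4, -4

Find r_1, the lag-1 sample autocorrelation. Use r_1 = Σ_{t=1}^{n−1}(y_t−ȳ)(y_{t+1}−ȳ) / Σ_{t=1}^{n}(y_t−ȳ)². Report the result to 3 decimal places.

Mean ȳ = (2 + 4 + 2 − 1 + 4 + 9 + 4 − 4 − 4)/9 = 1.7778
Numerator Σ_{t=1}^{8}(y_t−ȳ)(y_{t+1}−ȳ) = 46.8395
Denominator Σ(y_t−ȳ)² = 141.5556
r_1 = 46.8395 / 141.5556 = 0.331

0.331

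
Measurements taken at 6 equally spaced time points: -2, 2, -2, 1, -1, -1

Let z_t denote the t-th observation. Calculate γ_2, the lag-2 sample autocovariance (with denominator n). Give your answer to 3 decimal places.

1.000

Mean z̄ = (-2 + 2 − 2 + 1 − 1 − 1)/6 = -0.5000
Deviations: -1.5000, 2.5000, -1.5000, 1.5000, -0.5000, -0.5000
Σ_{t=1}^{4}(z_t−z̄)(z_{t+2}−z̄) = 6.0000
γ_2 = 6.0000 / 6 = 1.000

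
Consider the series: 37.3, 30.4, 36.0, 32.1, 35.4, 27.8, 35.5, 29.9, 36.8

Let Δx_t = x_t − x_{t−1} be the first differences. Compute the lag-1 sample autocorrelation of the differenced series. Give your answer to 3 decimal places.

-0.793

First differences Δx: -6.9, 5.6, -3.9, 3.3, -7.6, 7.7, -5.6, 6.9
Mean of differences = -0.0625
Numerator Σ(Δx_t−Δx̄)(Δx_{t+1}−Δx̄) = -238.7452
Denominator Σ(Δx_t−Δx̄)² = 301.0588
r_1(Δx) = -238.7452 / 301.0588 = -0.793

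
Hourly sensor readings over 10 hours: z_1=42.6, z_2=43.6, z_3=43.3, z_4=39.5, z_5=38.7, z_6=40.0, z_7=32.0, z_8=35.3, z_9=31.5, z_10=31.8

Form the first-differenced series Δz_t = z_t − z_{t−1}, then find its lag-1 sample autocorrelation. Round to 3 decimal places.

-0.674

First differences Δz: 1.0, -0.3, -3.8, -0.8, 1.3, -8.0, 3.3, -3.8, 0.3
Mean of differences = -1.2000
Numerator Σ(Δz_t−Δz̄)(Δz_{t+1}−Δz̄) = -63.6000
Denominator Σ(Δz_t−Δz̄)² = 94.3200
r_1(Δz) = -63.6000 / 94.3200 = -0.674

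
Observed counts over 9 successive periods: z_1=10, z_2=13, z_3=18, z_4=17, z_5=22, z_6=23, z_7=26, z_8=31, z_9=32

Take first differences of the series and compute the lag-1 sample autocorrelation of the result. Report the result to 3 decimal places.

-0.678

First differences Δz: 3, 5, -1, 5, 1, 3, 5, 1
Mean of differences = 2.7500
Numerator Σ(Δz_t−Δz̄)(Δz_{t+1}−Δz̄) = -24.0625
Denominator Σ(Δz_t−Δz̄)² = 35.5000
r_1(Δz) = -24.0625 / 35.5000 = -0.678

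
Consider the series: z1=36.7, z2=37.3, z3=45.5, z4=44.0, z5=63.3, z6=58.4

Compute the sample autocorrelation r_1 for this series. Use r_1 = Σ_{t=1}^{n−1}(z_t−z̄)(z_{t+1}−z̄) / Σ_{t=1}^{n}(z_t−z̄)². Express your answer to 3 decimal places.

0.420

Mean z̄ = (36.7 + 37.3 + 45.5 + 44.0 + 63.3 + 58.4)/6 = 47.5333
Deviations from mean: -10.8333, -10.2333, -2.0333, -3.5333, 15.7667, 10.8667
Σ(z_t−z̄)(z_{t+1}−z̄) = (110.8611) + (20.8078) + (7.1844) + (-55.7089) + (171.3311) = 254.4756
Denominator Σ(z_t−z̄)² = 605.3733
r_1 = 254.4756 / 605.3733 = 0.420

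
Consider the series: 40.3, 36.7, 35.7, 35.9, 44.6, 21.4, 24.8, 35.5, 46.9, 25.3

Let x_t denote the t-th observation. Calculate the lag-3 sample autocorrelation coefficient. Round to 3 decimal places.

-0.092

Mean x̄ = (40.3 + 36.7 + 35.7 + 35.9 + 44.6 + 21.4 + 24.8 + 35.5 + 46.9 + 25.3)/10 = 34.7100
Σ(x_t−x̄)(x_{t+3}−x̄) = (6.6521) + (19.6811) + (-13.1769) + (-11.7929) + (7.8131) + (-162.2489) + (93.2531) = -59.8193
Denominator Σ(x_t−x̄)² = 648.5490
r_3 = -59.8193 / 648.5490 = -0.092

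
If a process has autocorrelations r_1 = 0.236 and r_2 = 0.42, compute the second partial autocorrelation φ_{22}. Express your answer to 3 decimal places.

φ_{22} = (r_2 − r_1²) / (1 − r_1²)
r_1² = (0.236)² = 0.055696
Numerator = 0.42 − 0.0557 = 0.3643; denominator = 1 − 0.0557 = 0.9443
φ_{22} = 0.3643 / 0.9443 = 0.386

0.386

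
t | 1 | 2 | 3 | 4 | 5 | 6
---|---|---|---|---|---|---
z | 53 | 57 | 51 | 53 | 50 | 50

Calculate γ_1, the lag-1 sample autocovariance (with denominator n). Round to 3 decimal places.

-0.019

Mean z̄ = (53 + 57 + 51 + 53 + 50 + 50)/6 = 52.3333
Σ_{t=1}^{5}(z_t−z̄)(z_{t+1}−z̄) = -0.1111
γ_1 = -0.1111 / 6 = -0.019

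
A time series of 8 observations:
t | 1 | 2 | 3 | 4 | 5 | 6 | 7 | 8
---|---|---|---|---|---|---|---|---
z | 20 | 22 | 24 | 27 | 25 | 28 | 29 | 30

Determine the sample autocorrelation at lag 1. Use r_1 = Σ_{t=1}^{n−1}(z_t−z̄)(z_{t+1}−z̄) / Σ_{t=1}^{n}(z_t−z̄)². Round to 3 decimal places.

0.518

Mean z̄ = (20 + 22 + 24 + 27 + 25 + 28 + 29 + 30)/8 = 25.6250
Deviations from mean: -5.6250, -3.6250, -1.6250, 1.3750, -0.6250, 2.3750, 3.3750, 4.3750
Numerator Σ_{t=1}^{7}(z_t−z̄)(z_{t+1}−z̄) = 44.4844
Denominator Σ(z_t−z̄)² = 85.8750
r_1 = 44.4844 / 85.8750 = 0.518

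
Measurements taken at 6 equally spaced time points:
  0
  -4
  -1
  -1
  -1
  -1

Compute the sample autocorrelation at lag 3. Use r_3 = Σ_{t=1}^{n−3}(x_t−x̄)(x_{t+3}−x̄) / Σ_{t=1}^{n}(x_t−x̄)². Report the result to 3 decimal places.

Mean x̄ = (0 − 4 − 1 − 1 − 1 − 1)/6 = -1.3333
Σ(x_t−x̄)(x_{t+3}−x̄) = (0.4444) + (-0.8889) + (0.1111) = -0.3333
Denominator Σ(x_t−x̄)² = 9.3333
r_3 = -0.3333 / 9.3333 = -0.036

-0.036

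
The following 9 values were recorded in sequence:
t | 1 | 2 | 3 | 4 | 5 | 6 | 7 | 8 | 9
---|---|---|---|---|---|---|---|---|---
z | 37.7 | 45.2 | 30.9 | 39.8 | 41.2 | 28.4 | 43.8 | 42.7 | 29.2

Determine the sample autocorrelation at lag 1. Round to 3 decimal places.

-0.467

Mean z̄ = (37.7 + 45.2 + 30.9 + 39.8 + 41.2 + 28.4 + 43.8 + 42.7 + 29.2)/9 = 37.6556
Numerator Σ_{t=1}^{8}(z_t−z̄)(z_{t+1}−z̄) = -158.8520
Denominator Σ(z_t−z̄)² = 340.0822
r_1 = -158.8520 / 340.0822 = -0.467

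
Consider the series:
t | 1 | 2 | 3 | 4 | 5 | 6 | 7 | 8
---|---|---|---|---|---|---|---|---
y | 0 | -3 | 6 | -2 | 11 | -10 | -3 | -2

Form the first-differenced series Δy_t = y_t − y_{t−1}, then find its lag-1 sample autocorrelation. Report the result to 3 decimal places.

First differences Δy: -3, 9, -8, 13, -21, 7, 1
Mean of differences = -0.2857
Numerator Σ(Δy_t−Δȳ)(Δy_{t+1}−Δȳ) = -616.0816
Denominator Σ(Δy_t−Δȳ)² = 813.4286
r_1(Δy) = -616.0816 / 813.4286 = -0.757

-0.757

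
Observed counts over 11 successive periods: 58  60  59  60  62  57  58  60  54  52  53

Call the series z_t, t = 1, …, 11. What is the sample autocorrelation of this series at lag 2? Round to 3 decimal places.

0.128

Mean z̄ = (58 + 60 + 59 + 60 + 62 + 57 + 58 + 60 + 54 + 52 + 53)/11 = 57.5455
Numerator Σ_{t=1}^{9}(z_t−z̄)(z_{t+2}−z̄) = 13.4050
Denominator Σ(z_t−z̄)² = 104.7273
r_2 = 13.4050 / 104.7273 = 0.128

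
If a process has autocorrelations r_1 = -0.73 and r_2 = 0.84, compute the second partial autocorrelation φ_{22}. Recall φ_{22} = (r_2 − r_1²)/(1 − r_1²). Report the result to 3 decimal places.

0.657

φ_{22} = (r_2 − r_1²) / (1 − r_1²)
r_1² = (-0.73)² = 0.5329
Numerator = 0.84 − 0.5329 = 0.3071; denominator = 1 − 0.5329 = 0.4671
φ_{22} = 0.3071 / 0.4671 = 0.657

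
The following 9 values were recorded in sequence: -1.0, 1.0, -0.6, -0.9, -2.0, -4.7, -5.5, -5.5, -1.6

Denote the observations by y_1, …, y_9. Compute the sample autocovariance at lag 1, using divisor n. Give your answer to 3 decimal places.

3.071

Mean ȳ = (-1.0 + 1.0 − 0.6 − 0.9 − 2.0 − 4.7 − 5.5 − 5.5 − 1.6)/9 = -2.3111
Σ_{t=1}^{8}(y_t−ȳ)(y_{t+1}−ȳ) = 27.6365
γ_1 = 27.6365 / 9 = 3.071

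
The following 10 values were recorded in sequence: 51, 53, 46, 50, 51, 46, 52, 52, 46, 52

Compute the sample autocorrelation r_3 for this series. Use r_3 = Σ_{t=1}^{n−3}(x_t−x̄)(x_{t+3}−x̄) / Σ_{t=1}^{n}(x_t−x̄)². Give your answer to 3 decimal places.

0.576

Mean x̄ = (51 + 53 + 46 + 50 + 51 + 46 + 52 + 52 + 46 + 52)/10 = 49.9000
Numerator Σ_{t=1}^{7}(x_t−x̄)(x_{t+3}−x̄) = 40.8700
Denominator Σ(x_t−x̄)² = 70.9000
r_3 = 40.8700 / 70.9000 = 0.576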